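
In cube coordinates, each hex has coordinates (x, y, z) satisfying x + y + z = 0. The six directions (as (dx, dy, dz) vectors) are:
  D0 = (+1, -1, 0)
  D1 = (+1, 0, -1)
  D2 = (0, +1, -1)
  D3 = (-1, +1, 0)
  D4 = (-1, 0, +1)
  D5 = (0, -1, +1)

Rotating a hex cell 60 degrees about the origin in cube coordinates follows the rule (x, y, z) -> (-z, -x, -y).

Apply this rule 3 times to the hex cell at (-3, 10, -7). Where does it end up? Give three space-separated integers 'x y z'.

Start: (-3, 10, -7)
Step 1: (-3, 10, -7) -> (-(-7), -(-3), -(10)) = (7, 3, -10)
Step 2: (7, 3, -10) -> (-(-10), -(7), -(3)) = (10, -7, -3)
Step 3: (10, -7, -3) -> (-(-3), -(10), -(-7)) = (3, -10, 7)

Answer: 3 -10 7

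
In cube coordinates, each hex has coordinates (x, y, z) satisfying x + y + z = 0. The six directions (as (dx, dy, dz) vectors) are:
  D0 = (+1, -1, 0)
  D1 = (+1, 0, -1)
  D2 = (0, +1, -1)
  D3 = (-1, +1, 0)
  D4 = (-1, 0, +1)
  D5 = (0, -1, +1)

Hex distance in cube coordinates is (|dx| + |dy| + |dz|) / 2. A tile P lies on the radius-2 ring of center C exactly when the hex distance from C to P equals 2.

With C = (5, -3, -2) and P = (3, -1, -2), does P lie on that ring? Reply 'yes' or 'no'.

|px - cx| = |3 - 5| = 2
|py - cy| = |-1 - (-3)| = 2
|pz - cz| = |-2 - (-2)| = 0
distance = (2+2+0)/2 = 4/2 = 2
radius = 2; distance == radius -> yes

Answer: yes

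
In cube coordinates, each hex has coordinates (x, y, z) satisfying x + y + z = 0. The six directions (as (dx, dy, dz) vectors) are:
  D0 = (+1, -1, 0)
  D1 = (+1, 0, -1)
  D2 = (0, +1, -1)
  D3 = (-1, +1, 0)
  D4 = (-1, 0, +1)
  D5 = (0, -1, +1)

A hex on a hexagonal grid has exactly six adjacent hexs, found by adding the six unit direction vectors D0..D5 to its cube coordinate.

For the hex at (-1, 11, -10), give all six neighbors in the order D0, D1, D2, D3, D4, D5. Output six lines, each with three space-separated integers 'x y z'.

Answer: 0 10 -10
0 11 -11
-1 12 -11
-2 12 -10
-2 11 -9
-1 10 -9

Derivation:
Center: (-1, 11, -10). Add each direction:
  D0: (-1, 11, -10) + (1, -1, 0) = (0, 10, -10)
  D1: (-1, 11, -10) + (1, 0, -1) = (0, 11, -11)
  D2: (-1, 11, -10) + (0, 1, -1) = (-1, 12, -11)
  D3: (-1, 11, -10) + (-1, 1, 0) = (-2, 12, -10)
  D4: (-1, 11, -10) + (-1, 0, 1) = (-2, 11, -9)
  D5: (-1, 11, -10) + (0, -1, 1) = (-1, 10, -9)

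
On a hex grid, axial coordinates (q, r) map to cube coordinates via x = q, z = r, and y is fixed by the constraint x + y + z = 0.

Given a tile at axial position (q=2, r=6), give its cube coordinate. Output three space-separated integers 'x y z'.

Answer: 2 -8 6

Derivation:
x = q = 2
z = r = 6
y = -x - z = -(2) - (6) = -8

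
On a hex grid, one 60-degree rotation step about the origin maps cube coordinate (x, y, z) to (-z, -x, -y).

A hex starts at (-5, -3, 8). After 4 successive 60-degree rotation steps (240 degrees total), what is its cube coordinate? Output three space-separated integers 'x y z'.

Answer: 8 -5 -3

Derivation:
Start: (-5, -3, 8)
Step 1: (-5, -3, 8) -> (-(8), -(-5), -(-3)) = (-8, 5, 3)
Step 2: (-8, 5, 3) -> (-(3), -(-8), -(5)) = (-3, 8, -5)
Step 3: (-3, 8, -5) -> (-(-5), -(-3), -(8)) = (5, 3, -8)
Step 4: (5, 3, -8) -> (-(-8), -(5), -(3)) = (8, -5, -3)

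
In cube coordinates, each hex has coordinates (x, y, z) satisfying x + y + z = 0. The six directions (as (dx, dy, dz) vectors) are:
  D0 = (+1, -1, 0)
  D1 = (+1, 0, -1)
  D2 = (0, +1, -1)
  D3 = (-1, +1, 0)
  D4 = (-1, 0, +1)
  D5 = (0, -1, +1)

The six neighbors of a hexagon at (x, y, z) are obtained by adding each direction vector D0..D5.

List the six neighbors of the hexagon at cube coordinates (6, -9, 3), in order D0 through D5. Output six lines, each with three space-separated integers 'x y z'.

Answer: 7 -10 3
7 -9 2
6 -8 2
5 -8 3
5 -9 4
6 -10 4

Derivation:
Center: (6, -9, 3). Add each direction:
  D0: (6, -9, 3) + (1, -1, 0) = (7, -10, 3)
  D1: (6, -9, 3) + (1, 0, -1) = (7, -9, 2)
  D2: (6, -9, 3) + (0, 1, -1) = (6, -8, 2)
  D3: (6, -9, 3) + (-1, 1, 0) = (5, -8, 3)
  D4: (6, -9, 3) + (-1, 0, 1) = (5, -9, 4)
  D5: (6, -9, 3) + (0, -1, 1) = (6, -10, 4)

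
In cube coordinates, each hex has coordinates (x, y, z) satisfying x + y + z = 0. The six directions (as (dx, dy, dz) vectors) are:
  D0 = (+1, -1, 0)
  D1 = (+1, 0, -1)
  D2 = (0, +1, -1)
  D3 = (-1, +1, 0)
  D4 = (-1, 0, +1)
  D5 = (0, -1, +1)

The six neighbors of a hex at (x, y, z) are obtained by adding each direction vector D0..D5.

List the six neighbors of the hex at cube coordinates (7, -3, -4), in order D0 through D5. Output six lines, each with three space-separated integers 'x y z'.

Center: (7, -3, -4). Add each direction:
  D0: (7, -3, -4) + (1, -1, 0) = (8, -4, -4)
  D1: (7, -3, -4) + (1, 0, -1) = (8, -3, -5)
  D2: (7, -3, -4) + (0, 1, -1) = (7, -2, -5)
  D3: (7, -3, -4) + (-1, 1, 0) = (6, -2, -4)
  D4: (7, -3, -4) + (-1, 0, 1) = (6, -3, -3)
  D5: (7, -3, -4) + (0, -1, 1) = (7, -4, -3)

Answer: 8 -4 -4
8 -3 -5
7 -2 -5
6 -2 -4
6 -3 -3
7 -4 -3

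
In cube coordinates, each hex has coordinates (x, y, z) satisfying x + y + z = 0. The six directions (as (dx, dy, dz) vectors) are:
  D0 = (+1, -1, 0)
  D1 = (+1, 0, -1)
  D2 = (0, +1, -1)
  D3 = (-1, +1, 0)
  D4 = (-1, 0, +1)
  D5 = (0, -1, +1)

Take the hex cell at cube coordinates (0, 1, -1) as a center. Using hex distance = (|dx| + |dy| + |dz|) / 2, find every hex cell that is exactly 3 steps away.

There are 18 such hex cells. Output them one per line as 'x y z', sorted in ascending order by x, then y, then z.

Walk ring at distance 3 from (0, 1, -1):
Start at center + D4*3 = (-3, 1, 2)
  hex 0: (-3, 1, 2)
  hex 1: (-2, 0, 2)
  hex 2: (-1, -1, 2)
  hex 3: (0, -2, 2)
  hex 4: (1, -2, 1)
  hex 5: (2, -2, 0)
  hex 6: (3, -2, -1)
  hex 7: (3, -1, -2)
  hex 8: (3, 0, -3)
  hex 9: (3, 1, -4)
  hex 10: (2, 2, -4)
  hex 11: (1, 3, -4)
  hex 12: (0, 4, -4)
  hex 13: (-1, 4, -3)
  hex 14: (-2, 4, -2)
  hex 15: (-3, 4, -1)
  hex 16: (-3, 3, 0)
  hex 17: (-3, 2, 1)
Sorted: 18 hexes.

Answer: -3 1 2
-3 2 1
-3 3 0
-3 4 -1
-2 0 2
-2 4 -2
-1 -1 2
-1 4 -3
0 -2 2
0 4 -4
1 -2 1
1 3 -4
2 -2 0
2 2 -4
3 -2 -1
3 -1 -2
3 0 -3
3 1 -4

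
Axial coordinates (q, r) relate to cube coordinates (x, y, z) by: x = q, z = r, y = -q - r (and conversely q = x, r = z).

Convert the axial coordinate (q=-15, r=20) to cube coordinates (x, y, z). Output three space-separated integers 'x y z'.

x = q = -15
z = r = 20
y = -x - z = -(-15) - (20) = -5

Answer: -15 -5 20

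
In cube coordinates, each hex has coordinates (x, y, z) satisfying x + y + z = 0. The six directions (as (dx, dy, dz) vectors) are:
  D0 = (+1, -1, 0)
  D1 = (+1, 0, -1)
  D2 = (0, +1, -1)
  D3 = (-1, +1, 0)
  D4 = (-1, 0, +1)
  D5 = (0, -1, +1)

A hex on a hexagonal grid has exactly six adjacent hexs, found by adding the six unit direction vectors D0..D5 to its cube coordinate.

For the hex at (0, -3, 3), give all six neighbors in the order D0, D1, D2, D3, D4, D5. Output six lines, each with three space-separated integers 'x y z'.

Center: (0, -3, 3). Add each direction:
  D0: (0, -3, 3) + (1, -1, 0) = (1, -4, 3)
  D1: (0, -3, 3) + (1, 0, -1) = (1, -3, 2)
  D2: (0, -3, 3) + (0, 1, -1) = (0, -2, 2)
  D3: (0, -3, 3) + (-1, 1, 0) = (-1, -2, 3)
  D4: (0, -3, 3) + (-1, 0, 1) = (-1, -3, 4)
  D5: (0, -3, 3) + (0, -1, 1) = (0, -4, 4)

Answer: 1 -4 3
1 -3 2
0 -2 2
-1 -2 3
-1 -3 4
0 -4 4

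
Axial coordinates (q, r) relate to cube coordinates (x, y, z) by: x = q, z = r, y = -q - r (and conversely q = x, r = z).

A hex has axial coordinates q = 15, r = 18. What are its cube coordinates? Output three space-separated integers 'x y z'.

Answer: 15 -33 18

Derivation:
x = q = 15
z = r = 18
y = -x - z = -(15) - (18) = -33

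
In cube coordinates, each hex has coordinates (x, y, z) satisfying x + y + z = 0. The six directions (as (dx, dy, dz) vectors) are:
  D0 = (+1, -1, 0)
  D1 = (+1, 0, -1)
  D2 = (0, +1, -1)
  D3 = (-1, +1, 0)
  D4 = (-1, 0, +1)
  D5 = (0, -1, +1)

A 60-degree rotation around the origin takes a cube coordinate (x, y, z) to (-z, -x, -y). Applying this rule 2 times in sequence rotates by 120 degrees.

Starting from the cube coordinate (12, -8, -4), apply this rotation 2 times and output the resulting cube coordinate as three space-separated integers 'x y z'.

Answer: -8 -4 12

Derivation:
Start: (12, -8, -4)
Step 1: (12, -8, -4) -> (-(-4), -(12), -(-8)) = (4, -12, 8)
Step 2: (4, -12, 8) -> (-(8), -(4), -(-12)) = (-8, -4, 12)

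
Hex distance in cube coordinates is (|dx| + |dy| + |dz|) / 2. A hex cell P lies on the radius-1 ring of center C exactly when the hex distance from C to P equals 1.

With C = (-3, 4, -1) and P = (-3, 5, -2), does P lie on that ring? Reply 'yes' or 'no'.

Answer: yes

Derivation:
|px - cx| = |-3 - (-3)| = 0
|py - cy| = |5 - 4| = 1
|pz - cz| = |-2 - (-1)| = 1
distance = (0+1+1)/2 = 2/2 = 1
radius = 1; distance == radius -> yes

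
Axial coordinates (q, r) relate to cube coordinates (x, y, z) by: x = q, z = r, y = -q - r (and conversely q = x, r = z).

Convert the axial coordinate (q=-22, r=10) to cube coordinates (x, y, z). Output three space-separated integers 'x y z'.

Answer: -22 12 10

Derivation:
x = q = -22
z = r = 10
y = -x - z = -(-22) - (10) = 12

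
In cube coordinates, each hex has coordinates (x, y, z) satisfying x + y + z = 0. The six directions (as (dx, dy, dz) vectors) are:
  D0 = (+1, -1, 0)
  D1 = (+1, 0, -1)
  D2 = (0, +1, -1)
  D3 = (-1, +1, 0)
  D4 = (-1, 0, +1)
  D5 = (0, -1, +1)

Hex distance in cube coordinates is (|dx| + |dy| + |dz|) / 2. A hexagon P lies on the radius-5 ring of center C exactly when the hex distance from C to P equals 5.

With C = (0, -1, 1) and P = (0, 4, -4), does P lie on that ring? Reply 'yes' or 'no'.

|px - cx| = |0 - 0| = 0
|py - cy| = |4 - (-1)| = 5
|pz - cz| = |-4 - 1| = 5
distance = (0+5+5)/2 = 10/2 = 5
radius = 5; distance == radius -> yes

Answer: yes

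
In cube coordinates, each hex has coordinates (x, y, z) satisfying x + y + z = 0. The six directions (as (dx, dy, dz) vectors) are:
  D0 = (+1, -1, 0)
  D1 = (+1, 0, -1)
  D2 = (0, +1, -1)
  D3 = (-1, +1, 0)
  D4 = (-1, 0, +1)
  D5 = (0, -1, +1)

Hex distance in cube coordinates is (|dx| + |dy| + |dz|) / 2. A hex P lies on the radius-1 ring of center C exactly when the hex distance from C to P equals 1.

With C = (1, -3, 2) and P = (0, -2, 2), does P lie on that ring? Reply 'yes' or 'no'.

Answer: yes

Derivation:
|px - cx| = |0 - 1| = 1
|py - cy| = |-2 - (-3)| = 1
|pz - cz| = |2 - 2| = 0
distance = (1+1+0)/2 = 2/2 = 1
radius = 1; distance == radius -> yes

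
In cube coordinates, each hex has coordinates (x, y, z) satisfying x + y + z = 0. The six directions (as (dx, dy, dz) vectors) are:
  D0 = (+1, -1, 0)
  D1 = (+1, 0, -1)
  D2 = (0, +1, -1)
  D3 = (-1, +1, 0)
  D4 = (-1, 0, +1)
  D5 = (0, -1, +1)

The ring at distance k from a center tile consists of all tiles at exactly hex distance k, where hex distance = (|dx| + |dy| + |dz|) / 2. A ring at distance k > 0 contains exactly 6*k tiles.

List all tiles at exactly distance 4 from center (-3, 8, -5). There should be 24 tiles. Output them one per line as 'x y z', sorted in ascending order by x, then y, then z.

Answer: -7 8 -1
-7 9 -2
-7 10 -3
-7 11 -4
-7 12 -5
-6 7 -1
-6 12 -6
-5 6 -1
-5 12 -7
-4 5 -1
-4 12 -8
-3 4 -1
-3 12 -9
-2 4 -2
-2 11 -9
-1 4 -3
-1 10 -9
0 4 -4
0 9 -9
1 4 -5
1 5 -6
1 6 -7
1 7 -8
1 8 -9

Derivation:
Walk ring at distance 4 from (-3, 8, -5):
Start at center + D4*4 = (-7, 8, -1)
  hex 0: (-7, 8, -1)
  hex 1: (-6, 7, -1)
  hex 2: (-5, 6, -1)
  hex 3: (-4, 5, -1)
  hex 4: (-3, 4, -1)
  hex 5: (-2, 4, -2)
  hex 6: (-1, 4, -3)
  hex 7: (0, 4, -4)
  hex 8: (1, 4, -5)
  hex 9: (1, 5, -6)
  hex 10: (1, 6, -7)
  hex 11: (1, 7, -8)
  hex 12: (1, 8, -9)
  hex 13: (0, 9, -9)
  hex 14: (-1, 10, -9)
  hex 15: (-2, 11, -9)
  hex 16: (-3, 12, -9)
  hex 17: (-4, 12, -8)
  hex 18: (-5, 12, -7)
  hex 19: (-6, 12, -6)
  hex 20: (-7, 12, -5)
  hex 21: (-7, 11, -4)
  hex 22: (-7, 10, -3)
  hex 23: (-7, 9, -2)
Sorted: 24 hexes.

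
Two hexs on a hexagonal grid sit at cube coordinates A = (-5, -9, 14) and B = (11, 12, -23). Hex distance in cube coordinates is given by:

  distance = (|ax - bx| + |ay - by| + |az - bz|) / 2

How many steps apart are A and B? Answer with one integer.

|ax - bx| = |-5 - 11| = 16
|ay - by| = |-9 - 12| = 21
|az - bz| = |14 - (-23)| = 37
distance = (16 + 21 + 37) / 2 = 74 / 2 = 37

Answer: 37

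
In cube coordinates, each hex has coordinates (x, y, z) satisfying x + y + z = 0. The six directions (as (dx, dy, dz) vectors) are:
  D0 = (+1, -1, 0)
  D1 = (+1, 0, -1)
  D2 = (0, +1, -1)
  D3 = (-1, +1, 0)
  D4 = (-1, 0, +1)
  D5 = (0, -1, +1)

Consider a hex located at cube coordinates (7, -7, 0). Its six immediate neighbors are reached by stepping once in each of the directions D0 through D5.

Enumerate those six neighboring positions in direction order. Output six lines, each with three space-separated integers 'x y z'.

Answer: 8 -8 0
8 -7 -1
7 -6 -1
6 -6 0
6 -7 1
7 -8 1

Derivation:
Center: (7, -7, 0). Add each direction:
  D0: (7, -7, 0) + (1, -1, 0) = (8, -8, 0)
  D1: (7, -7, 0) + (1, 0, -1) = (8, -7, -1)
  D2: (7, -7, 0) + (0, 1, -1) = (7, -6, -1)
  D3: (7, -7, 0) + (-1, 1, 0) = (6, -6, 0)
  D4: (7, -7, 0) + (-1, 0, 1) = (6, -7, 1)
  D5: (7, -7, 0) + (0, -1, 1) = (7, -8, 1)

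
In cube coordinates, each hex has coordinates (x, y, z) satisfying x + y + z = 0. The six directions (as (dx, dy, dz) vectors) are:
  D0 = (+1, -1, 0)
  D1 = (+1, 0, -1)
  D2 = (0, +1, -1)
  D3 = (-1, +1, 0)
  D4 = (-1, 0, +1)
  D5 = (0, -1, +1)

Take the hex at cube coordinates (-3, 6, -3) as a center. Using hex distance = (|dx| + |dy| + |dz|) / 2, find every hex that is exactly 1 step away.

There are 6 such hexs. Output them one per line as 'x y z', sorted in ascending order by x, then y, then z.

Answer: -4 6 -2
-4 7 -3
-3 5 -2
-3 7 -4
-2 5 -3
-2 6 -4

Derivation:
Walk ring at distance 1 from (-3, 6, -3):
Start at center + D4*1 = (-4, 6, -2)
  hex 0: (-4, 6, -2)
  hex 1: (-3, 5, -2)
  hex 2: (-2, 5, -3)
  hex 3: (-2, 6, -4)
  hex 4: (-3, 7, -4)
  hex 5: (-4, 7, -3)
Sorted: 6 hexes.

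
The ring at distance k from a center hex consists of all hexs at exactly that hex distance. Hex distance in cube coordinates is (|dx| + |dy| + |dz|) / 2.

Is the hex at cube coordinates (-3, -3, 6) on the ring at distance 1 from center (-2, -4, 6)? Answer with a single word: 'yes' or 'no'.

|px - cx| = |-3 - (-2)| = 1
|py - cy| = |-3 - (-4)| = 1
|pz - cz| = |6 - 6| = 0
distance = (1+1+0)/2 = 2/2 = 1
radius = 1; distance == radius -> yes

Answer: yes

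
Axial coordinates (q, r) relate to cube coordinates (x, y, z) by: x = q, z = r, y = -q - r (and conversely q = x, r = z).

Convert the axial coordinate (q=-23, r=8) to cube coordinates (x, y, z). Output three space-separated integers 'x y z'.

Answer: -23 15 8

Derivation:
x = q = -23
z = r = 8
y = -x - z = -(-23) - (8) = 15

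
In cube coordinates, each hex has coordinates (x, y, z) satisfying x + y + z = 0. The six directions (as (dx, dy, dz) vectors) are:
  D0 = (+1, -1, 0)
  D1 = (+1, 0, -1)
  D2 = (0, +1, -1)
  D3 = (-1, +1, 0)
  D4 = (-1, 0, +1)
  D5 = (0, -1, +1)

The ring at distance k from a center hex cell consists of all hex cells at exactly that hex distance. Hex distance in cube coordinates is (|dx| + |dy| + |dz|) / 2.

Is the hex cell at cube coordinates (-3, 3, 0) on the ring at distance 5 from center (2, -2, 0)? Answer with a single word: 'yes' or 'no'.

|px - cx| = |-3 - 2| = 5
|py - cy| = |3 - (-2)| = 5
|pz - cz| = |0 - 0| = 0
distance = (5+5+0)/2 = 10/2 = 5
radius = 5; distance == radius -> yes

Answer: yes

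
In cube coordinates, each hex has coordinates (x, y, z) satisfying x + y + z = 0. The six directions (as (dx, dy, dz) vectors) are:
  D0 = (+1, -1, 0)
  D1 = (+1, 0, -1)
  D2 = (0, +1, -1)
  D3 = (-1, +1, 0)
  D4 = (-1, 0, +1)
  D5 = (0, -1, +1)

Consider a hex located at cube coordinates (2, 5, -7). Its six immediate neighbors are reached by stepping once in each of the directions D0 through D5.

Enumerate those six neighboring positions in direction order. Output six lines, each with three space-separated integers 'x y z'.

Center: (2, 5, -7). Add each direction:
  D0: (2, 5, -7) + (1, -1, 0) = (3, 4, -7)
  D1: (2, 5, -7) + (1, 0, -1) = (3, 5, -8)
  D2: (2, 5, -7) + (0, 1, -1) = (2, 6, -8)
  D3: (2, 5, -7) + (-1, 1, 0) = (1, 6, -7)
  D4: (2, 5, -7) + (-1, 0, 1) = (1, 5, -6)
  D5: (2, 5, -7) + (0, -1, 1) = (2, 4, -6)

Answer: 3 4 -7
3 5 -8
2 6 -8
1 6 -7
1 5 -6
2 4 -6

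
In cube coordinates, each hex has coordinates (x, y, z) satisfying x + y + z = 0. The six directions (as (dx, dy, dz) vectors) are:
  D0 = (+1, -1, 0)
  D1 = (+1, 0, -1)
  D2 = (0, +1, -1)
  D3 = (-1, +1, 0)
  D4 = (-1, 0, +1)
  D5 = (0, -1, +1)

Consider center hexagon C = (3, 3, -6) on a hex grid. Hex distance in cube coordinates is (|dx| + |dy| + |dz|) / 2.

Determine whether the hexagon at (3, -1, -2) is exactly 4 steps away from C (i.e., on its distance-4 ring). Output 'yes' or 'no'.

|px - cx| = |3 - 3| = 0
|py - cy| = |-1 - 3| = 4
|pz - cz| = |-2 - (-6)| = 4
distance = (0+4+4)/2 = 8/2 = 4
radius = 4; distance == radius -> yes

Answer: yes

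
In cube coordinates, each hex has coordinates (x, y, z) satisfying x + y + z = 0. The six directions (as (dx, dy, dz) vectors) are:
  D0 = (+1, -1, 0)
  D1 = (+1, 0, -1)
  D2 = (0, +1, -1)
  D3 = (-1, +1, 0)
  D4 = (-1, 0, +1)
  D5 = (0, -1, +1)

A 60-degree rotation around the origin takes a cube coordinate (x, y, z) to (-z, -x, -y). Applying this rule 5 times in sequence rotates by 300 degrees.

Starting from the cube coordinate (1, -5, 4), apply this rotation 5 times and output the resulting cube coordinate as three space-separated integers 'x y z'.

Answer: 5 -4 -1

Derivation:
Start: (1, -5, 4)
Step 1: (1, -5, 4) -> (-(4), -(1), -(-5)) = (-4, -1, 5)
Step 2: (-4, -1, 5) -> (-(5), -(-4), -(-1)) = (-5, 4, 1)
Step 3: (-5, 4, 1) -> (-(1), -(-5), -(4)) = (-1, 5, -4)
Step 4: (-1, 5, -4) -> (-(-4), -(-1), -(5)) = (4, 1, -5)
Step 5: (4, 1, -5) -> (-(-5), -(4), -(1)) = (5, -4, -1)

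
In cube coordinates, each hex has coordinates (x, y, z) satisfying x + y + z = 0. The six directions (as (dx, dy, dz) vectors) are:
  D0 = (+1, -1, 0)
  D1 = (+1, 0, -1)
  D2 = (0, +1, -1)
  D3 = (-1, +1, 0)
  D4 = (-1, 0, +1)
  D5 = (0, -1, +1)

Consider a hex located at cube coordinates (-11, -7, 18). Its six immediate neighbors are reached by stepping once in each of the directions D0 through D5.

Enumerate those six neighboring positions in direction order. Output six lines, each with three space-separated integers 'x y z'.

Answer: -10 -8 18
-10 -7 17
-11 -6 17
-12 -6 18
-12 -7 19
-11 -8 19

Derivation:
Center: (-11, -7, 18). Add each direction:
  D0: (-11, -7, 18) + (1, -1, 0) = (-10, -8, 18)
  D1: (-11, -7, 18) + (1, 0, -1) = (-10, -7, 17)
  D2: (-11, -7, 18) + (0, 1, -1) = (-11, -6, 17)
  D3: (-11, -7, 18) + (-1, 1, 0) = (-12, -6, 18)
  D4: (-11, -7, 18) + (-1, 0, 1) = (-12, -7, 19)
  D5: (-11, -7, 18) + (0, -1, 1) = (-11, -8, 19)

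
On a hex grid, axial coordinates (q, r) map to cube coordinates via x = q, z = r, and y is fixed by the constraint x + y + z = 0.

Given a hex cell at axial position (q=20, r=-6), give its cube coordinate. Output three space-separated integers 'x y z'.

Answer: 20 -14 -6

Derivation:
x = q = 20
z = r = -6
y = -x - z = -(20) - (-6) = -14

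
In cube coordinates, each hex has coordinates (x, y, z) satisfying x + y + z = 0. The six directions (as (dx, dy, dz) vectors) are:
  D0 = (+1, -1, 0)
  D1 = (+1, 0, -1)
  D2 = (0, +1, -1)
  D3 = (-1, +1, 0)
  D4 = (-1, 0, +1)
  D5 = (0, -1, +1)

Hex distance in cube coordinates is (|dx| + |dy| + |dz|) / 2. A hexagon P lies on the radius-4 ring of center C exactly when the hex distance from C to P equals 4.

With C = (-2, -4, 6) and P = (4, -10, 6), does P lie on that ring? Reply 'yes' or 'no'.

|px - cx| = |4 - (-2)| = 6
|py - cy| = |-10 - (-4)| = 6
|pz - cz| = |6 - 6| = 0
distance = (6+6+0)/2 = 12/2 = 6
radius = 4; distance != radius -> no

Answer: no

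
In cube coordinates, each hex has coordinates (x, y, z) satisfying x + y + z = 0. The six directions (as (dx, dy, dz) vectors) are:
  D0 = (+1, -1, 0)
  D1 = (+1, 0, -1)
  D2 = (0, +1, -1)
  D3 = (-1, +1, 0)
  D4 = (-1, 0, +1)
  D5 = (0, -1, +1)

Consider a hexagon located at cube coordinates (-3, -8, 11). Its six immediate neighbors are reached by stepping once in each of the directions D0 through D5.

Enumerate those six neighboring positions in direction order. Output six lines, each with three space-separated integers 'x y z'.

Answer: -2 -9 11
-2 -8 10
-3 -7 10
-4 -7 11
-4 -8 12
-3 -9 12

Derivation:
Center: (-3, -8, 11). Add each direction:
  D0: (-3, -8, 11) + (1, -1, 0) = (-2, -9, 11)
  D1: (-3, -8, 11) + (1, 0, -1) = (-2, -8, 10)
  D2: (-3, -8, 11) + (0, 1, -1) = (-3, -7, 10)
  D3: (-3, -8, 11) + (-1, 1, 0) = (-4, -7, 11)
  D4: (-3, -8, 11) + (-1, 0, 1) = (-4, -8, 12)
  D5: (-3, -8, 11) + (0, -1, 1) = (-3, -9, 12)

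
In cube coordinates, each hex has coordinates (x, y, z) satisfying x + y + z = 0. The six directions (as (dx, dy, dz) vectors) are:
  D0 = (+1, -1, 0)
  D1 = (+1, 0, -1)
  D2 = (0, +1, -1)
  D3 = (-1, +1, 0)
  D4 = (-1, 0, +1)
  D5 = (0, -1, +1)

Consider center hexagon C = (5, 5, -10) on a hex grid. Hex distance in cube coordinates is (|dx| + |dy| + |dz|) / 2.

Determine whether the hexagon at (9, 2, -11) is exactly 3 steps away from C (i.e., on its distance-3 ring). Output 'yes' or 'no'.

|px - cx| = |9 - 5| = 4
|py - cy| = |2 - 5| = 3
|pz - cz| = |-11 - (-10)| = 1
distance = (4+3+1)/2 = 8/2 = 4
radius = 3; distance != radius -> no

Answer: no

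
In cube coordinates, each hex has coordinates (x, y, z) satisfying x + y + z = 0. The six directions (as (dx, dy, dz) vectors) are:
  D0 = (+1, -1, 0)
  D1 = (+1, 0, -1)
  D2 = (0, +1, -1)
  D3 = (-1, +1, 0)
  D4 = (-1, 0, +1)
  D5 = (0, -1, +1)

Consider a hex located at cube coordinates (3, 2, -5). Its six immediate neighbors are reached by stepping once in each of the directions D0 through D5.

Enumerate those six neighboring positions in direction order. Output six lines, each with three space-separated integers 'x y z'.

Answer: 4 1 -5
4 2 -6
3 3 -6
2 3 -5
2 2 -4
3 1 -4

Derivation:
Center: (3, 2, -5). Add each direction:
  D0: (3, 2, -5) + (1, -1, 0) = (4, 1, -5)
  D1: (3, 2, -5) + (1, 0, -1) = (4, 2, -6)
  D2: (3, 2, -5) + (0, 1, -1) = (3, 3, -6)
  D3: (3, 2, -5) + (-1, 1, 0) = (2, 3, -5)
  D4: (3, 2, -5) + (-1, 0, 1) = (2, 2, -4)
  D5: (3, 2, -5) + (0, -1, 1) = (3, 1, -4)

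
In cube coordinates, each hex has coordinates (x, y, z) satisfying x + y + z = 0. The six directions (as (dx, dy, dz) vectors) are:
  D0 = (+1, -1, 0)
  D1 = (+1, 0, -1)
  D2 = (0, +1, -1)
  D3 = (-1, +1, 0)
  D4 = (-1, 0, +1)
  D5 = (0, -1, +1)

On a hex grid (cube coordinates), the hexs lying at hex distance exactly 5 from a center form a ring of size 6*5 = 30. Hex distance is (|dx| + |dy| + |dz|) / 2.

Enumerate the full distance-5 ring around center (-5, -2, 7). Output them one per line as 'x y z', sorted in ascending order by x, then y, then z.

Answer: -10 -2 12
-10 -1 11
-10 0 10
-10 1 9
-10 2 8
-10 3 7
-9 -3 12
-9 3 6
-8 -4 12
-8 3 5
-7 -5 12
-7 3 4
-6 -6 12
-6 3 3
-5 -7 12
-5 3 2
-4 -7 11
-4 2 2
-3 -7 10
-3 1 2
-2 -7 9
-2 0 2
-1 -7 8
-1 -1 2
0 -7 7
0 -6 6
0 -5 5
0 -4 4
0 -3 3
0 -2 2

Derivation:
Walk ring at distance 5 from (-5, -2, 7):
Start at center + D4*5 = (-10, -2, 12)
  hex 0: (-10, -2, 12)
  hex 1: (-9, -3, 12)
  hex 2: (-8, -4, 12)
  hex 3: (-7, -5, 12)
  hex 4: (-6, -6, 12)
  hex 5: (-5, -7, 12)
  hex 6: (-4, -7, 11)
  hex 7: (-3, -7, 10)
  hex 8: (-2, -7, 9)
  hex 9: (-1, -7, 8)
  hex 10: (0, -7, 7)
  hex 11: (0, -6, 6)
  hex 12: (0, -5, 5)
  hex 13: (0, -4, 4)
  hex 14: (0, -3, 3)
  hex 15: (0, -2, 2)
  hex 16: (-1, -1, 2)
  hex 17: (-2, 0, 2)
  hex 18: (-3, 1, 2)
  hex 19: (-4, 2, 2)
  hex 20: (-5, 3, 2)
  hex 21: (-6, 3, 3)
  hex 22: (-7, 3, 4)
  hex 23: (-8, 3, 5)
  hex 24: (-9, 3, 6)
  hex 25: (-10, 3, 7)
  hex 26: (-10, 2, 8)
  hex 27: (-10, 1, 9)
  hex 28: (-10, 0, 10)
  hex 29: (-10, -1, 11)
Sorted: 30 hexes.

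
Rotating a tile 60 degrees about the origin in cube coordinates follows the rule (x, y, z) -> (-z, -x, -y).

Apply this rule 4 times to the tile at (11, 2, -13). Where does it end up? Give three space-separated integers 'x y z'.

Start: (11, 2, -13)
Step 1: (11, 2, -13) -> (-(-13), -(11), -(2)) = (13, -11, -2)
Step 2: (13, -11, -2) -> (-(-2), -(13), -(-11)) = (2, -13, 11)
Step 3: (2, -13, 11) -> (-(11), -(2), -(-13)) = (-11, -2, 13)
Step 4: (-11, -2, 13) -> (-(13), -(-11), -(-2)) = (-13, 11, 2)

Answer: -13 11 2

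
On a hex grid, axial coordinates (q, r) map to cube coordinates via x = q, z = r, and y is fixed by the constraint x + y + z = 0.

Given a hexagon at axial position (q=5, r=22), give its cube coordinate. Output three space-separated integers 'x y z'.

Answer: 5 -27 22

Derivation:
x = q = 5
z = r = 22
y = -x - z = -(5) - (22) = -27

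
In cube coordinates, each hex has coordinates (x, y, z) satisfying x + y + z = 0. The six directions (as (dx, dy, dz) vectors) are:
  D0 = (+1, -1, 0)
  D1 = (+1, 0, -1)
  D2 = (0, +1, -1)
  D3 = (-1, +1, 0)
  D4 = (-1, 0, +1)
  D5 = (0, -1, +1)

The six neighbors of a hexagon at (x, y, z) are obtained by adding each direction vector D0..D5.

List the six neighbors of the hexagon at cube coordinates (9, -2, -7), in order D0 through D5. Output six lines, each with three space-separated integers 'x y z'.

Center: (9, -2, -7). Add each direction:
  D0: (9, -2, -7) + (1, -1, 0) = (10, -3, -7)
  D1: (9, -2, -7) + (1, 0, -1) = (10, -2, -8)
  D2: (9, -2, -7) + (0, 1, -1) = (9, -1, -8)
  D3: (9, -2, -7) + (-1, 1, 0) = (8, -1, -7)
  D4: (9, -2, -7) + (-1, 0, 1) = (8, -2, -6)
  D5: (9, -2, -7) + (0, -1, 1) = (9, -3, -6)

Answer: 10 -3 -7
10 -2 -8
9 -1 -8
8 -1 -7
8 -2 -6
9 -3 -6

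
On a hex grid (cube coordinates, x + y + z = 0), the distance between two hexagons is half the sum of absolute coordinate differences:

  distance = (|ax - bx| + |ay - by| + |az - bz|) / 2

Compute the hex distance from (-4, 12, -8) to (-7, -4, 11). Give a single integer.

|ax - bx| = |-4 - (-7)| = 3
|ay - by| = |12 - (-4)| = 16
|az - bz| = |-8 - 11| = 19
distance = (3 + 16 + 19) / 2 = 38 / 2 = 19

Answer: 19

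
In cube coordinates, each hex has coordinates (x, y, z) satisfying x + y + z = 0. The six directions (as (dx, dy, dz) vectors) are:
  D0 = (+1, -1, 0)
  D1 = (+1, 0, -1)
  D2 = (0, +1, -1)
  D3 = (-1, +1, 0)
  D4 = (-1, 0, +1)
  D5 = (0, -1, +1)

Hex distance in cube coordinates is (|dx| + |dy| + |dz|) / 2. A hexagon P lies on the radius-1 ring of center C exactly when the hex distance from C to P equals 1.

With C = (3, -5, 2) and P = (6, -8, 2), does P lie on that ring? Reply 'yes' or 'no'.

Answer: no

Derivation:
|px - cx| = |6 - 3| = 3
|py - cy| = |-8 - (-5)| = 3
|pz - cz| = |2 - 2| = 0
distance = (3+3+0)/2 = 6/2 = 3
radius = 1; distance != radius -> no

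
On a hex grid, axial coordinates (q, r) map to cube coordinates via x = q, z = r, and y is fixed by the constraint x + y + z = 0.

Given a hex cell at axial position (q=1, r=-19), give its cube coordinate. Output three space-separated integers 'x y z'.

Answer: 1 18 -19

Derivation:
x = q = 1
z = r = -19
y = -x - z = -(1) - (-19) = 18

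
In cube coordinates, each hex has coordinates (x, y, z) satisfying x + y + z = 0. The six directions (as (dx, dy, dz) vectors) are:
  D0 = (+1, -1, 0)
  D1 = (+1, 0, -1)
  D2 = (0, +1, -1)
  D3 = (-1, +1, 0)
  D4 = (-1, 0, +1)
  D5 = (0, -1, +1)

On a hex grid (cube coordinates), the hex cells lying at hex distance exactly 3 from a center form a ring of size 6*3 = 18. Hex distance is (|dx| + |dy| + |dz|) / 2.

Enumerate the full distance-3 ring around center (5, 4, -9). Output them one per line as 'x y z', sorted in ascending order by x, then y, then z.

Walk ring at distance 3 from (5, 4, -9):
Start at center + D4*3 = (2, 4, -6)
  hex 0: (2, 4, -6)
  hex 1: (3, 3, -6)
  hex 2: (4, 2, -6)
  hex 3: (5, 1, -6)
  hex 4: (6, 1, -7)
  hex 5: (7, 1, -8)
  hex 6: (8, 1, -9)
  hex 7: (8, 2, -10)
  hex 8: (8, 3, -11)
  hex 9: (8, 4, -12)
  hex 10: (7, 5, -12)
  hex 11: (6, 6, -12)
  hex 12: (5, 7, -12)
  hex 13: (4, 7, -11)
  hex 14: (3, 7, -10)
  hex 15: (2, 7, -9)
  hex 16: (2, 6, -8)
  hex 17: (2, 5, -7)
Sorted: 18 hexes.

Answer: 2 4 -6
2 5 -7
2 6 -8
2 7 -9
3 3 -6
3 7 -10
4 2 -6
4 7 -11
5 1 -6
5 7 -12
6 1 -7
6 6 -12
7 1 -8
7 5 -12
8 1 -9
8 2 -10
8 3 -11
8 4 -12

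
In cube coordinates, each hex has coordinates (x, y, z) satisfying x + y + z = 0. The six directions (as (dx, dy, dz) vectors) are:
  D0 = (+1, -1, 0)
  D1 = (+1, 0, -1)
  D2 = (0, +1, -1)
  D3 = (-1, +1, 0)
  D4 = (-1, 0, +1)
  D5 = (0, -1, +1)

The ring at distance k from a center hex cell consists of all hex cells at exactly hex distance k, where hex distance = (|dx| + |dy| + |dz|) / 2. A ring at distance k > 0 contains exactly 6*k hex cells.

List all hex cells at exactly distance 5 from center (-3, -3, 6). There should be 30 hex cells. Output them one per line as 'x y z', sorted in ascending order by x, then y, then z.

Walk ring at distance 5 from (-3, -3, 6):
Start at center + D4*5 = (-8, -3, 11)
  hex 0: (-8, -3, 11)
  hex 1: (-7, -4, 11)
  hex 2: (-6, -5, 11)
  hex 3: (-5, -6, 11)
  hex 4: (-4, -7, 11)
  hex 5: (-3, -8, 11)
  hex 6: (-2, -8, 10)
  hex 7: (-1, -8, 9)
  hex 8: (0, -8, 8)
  hex 9: (1, -8, 7)
  hex 10: (2, -8, 6)
  hex 11: (2, -7, 5)
  hex 12: (2, -6, 4)
  hex 13: (2, -5, 3)
  hex 14: (2, -4, 2)
  hex 15: (2, -3, 1)
  hex 16: (1, -2, 1)
  hex 17: (0, -1, 1)
  hex 18: (-1, 0, 1)
  hex 19: (-2, 1, 1)
  hex 20: (-3, 2, 1)
  hex 21: (-4, 2, 2)
  hex 22: (-5, 2, 3)
  hex 23: (-6, 2, 4)
  hex 24: (-7, 2, 5)
  hex 25: (-8, 2, 6)
  hex 26: (-8, 1, 7)
  hex 27: (-8, 0, 8)
  hex 28: (-8, -1, 9)
  hex 29: (-8, -2, 10)
Sorted: 30 hexes.

Answer: -8 -3 11
-8 -2 10
-8 -1 9
-8 0 8
-8 1 7
-8 2 6
-7 -4 11
-7 2 5
-6 -5 11
-6 2 4
-5 -6 11
-5 2 3
-4 -7 11
-4 2 2
-3 -8 11
-3 2 1
-2 -8 10
-2 1 1
-1 -8 9
-1 0 1
0 -8 8
0 -1 1
1 -8 7
1 -2 1
2 -8 6
2 -7 5
2 -6 4
2 -5 3
2 -4 2
2 -3 1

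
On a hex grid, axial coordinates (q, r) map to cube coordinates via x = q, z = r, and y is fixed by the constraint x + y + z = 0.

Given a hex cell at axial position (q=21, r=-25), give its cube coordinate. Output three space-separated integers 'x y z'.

Answer: 21 4 -25

Derivation:
x = q = 21
z = r = -25
y = -x - z = -(21) - (-25) = 4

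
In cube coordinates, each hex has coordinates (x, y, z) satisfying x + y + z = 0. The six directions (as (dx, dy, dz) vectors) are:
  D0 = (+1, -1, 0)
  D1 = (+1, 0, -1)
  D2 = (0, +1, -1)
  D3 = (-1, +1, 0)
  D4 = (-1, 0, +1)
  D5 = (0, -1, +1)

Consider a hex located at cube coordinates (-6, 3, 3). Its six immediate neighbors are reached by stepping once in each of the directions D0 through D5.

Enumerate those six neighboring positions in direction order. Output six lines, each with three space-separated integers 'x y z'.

Center: (-6, 3, 3). Add each direction:
  D0: (-6, 3, 3) + (1, -1, 0) = (-5, 2, 3)
  D1: (-6, 3, 3) + (1, 0, -1) = (-5, 3, 2)
  D2: (-6, 3, 3) + (0, 1, -1) = (-6, 4, 2)
  D3: (-6, 3, 3) + (-1, 1, 0) = (-7, 4, 3)
  D4: (-6, 3, 3) + (-1, 0, 1) = (-7, 3, 4)
  D5: (-6, 3, 3) + (0, -1, 1) = (-6, 2, 4)

Answer: -5 2 3
-5 3 2
-6 4 2
-7 4 3
-7 3 4
-6 2 4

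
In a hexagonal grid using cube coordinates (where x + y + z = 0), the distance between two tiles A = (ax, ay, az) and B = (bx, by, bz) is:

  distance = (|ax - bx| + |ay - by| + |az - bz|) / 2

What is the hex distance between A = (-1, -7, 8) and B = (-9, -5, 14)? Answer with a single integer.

Answer: 8

Derivation:
|ax - bx| = |-1 - (-9)| = 8
|ay - by| = |-7 - (-5)| = 2
|az - bz| = |8 - 14| = 6
distance = (8 + 2 + 6) / 2 = 16 / 2 = 8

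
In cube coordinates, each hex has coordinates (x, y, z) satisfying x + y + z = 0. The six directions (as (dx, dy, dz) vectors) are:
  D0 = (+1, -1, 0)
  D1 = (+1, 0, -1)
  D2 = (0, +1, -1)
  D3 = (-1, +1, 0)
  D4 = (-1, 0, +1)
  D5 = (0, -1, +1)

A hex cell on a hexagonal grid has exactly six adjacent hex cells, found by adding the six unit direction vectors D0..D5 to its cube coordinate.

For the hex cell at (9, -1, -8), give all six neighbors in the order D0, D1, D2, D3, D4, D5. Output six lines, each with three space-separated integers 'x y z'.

Answer: 10 -2 -8
10 -1 -9
9 0 -9
8 0 -8
8 -1 -7
9 -2 -7

Derivation:
Center: (9, -1, -8). Add each direction:
  D0: (9, -1, -8) + (1, -1, 0) = (10, -2, -8)
  D1: (9, -1, -8) + (1, 0, -1) = (10, -1, -9)
  D2: (9, -1, -8) + (0, 1, -1) = (9, 0, -9)
  D3: (9, -1, -8) + (-1, 1, 0) = (8, 0, -8)
  D4: (9, -1, -8) + (-1, 0, 1) = (8, -1, -7)
  D5: (9, -1, -8) + (0, -1, 1) = (9, -2, -7)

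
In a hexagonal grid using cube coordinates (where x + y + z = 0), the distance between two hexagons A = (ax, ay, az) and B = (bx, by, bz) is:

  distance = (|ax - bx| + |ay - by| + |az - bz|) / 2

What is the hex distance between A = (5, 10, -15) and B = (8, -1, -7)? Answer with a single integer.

Answer: 11

Derivation:
|ax - bx| = |5 - 8| = 3
|ay - by| = |10 - (-1)| = 11
|az - bz| = |-15 - (-7)| = 8
distance = (3 + 11 + 8) / 2 = 22 / 2 = 11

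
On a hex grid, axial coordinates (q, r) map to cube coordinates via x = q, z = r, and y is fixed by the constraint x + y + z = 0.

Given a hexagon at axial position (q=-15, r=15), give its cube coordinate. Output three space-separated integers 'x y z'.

Answer: -15 0 15

Derivation:
x = q = -15
z = r = 15
y = -x - z = -(-15) - (15) = 0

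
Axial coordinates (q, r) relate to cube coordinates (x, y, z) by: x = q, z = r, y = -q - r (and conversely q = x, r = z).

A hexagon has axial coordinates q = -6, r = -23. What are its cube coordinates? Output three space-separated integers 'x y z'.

Answer: -6 29 -23

Derivation:
x = q = -6
z = r = -23
y = -x - z = -(-6) - (-23) = 29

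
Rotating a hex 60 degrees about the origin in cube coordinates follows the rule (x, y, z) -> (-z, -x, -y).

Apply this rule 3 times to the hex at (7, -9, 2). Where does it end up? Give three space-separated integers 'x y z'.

Start: (7, -9, 2)
Step 1: (7, -9, 2) -> (-(2), -(7), -(-9)) = (-2, -7, 9)
Step 2: (-2, -7, 9) -> (-(9), -(-2), -(-7)) = (-9, 2, 7)
Step 3: (-9, 2, 7) -> (-(7), -(-9), -(2)) = (-7, 9, -2)

Answer: -7 9 -2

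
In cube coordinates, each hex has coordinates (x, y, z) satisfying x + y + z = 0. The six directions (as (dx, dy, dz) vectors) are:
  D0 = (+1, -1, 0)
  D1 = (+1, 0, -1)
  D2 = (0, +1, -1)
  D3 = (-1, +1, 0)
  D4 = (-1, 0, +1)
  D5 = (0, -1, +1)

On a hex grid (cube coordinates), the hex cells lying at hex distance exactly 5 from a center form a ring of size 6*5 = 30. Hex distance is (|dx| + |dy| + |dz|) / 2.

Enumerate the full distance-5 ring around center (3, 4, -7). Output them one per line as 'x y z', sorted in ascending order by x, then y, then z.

Walk ring at distance 5 from (3, 4, -7):
Start at center + D4*5 = (-2, 4, -2)
  hex 0: (-2, 4, -2)
  hex 1: (-1, 3, -2)
  hex 2: (0, 2, -2)
  hex 3: (1, 1, -2)
  hex 4: (2, 0, -2)
  hex 5: (3, -1, -2)
  hex 6: (4, -1, -3)
  hex 7: (5, -1, -4)
  hex 8: (6, -1, -5)
  hex 9: (7, -1, -6)
  hex 10: (8, -1, -7)
  hex 11: (8, 0, -8)
  hex 12: (8, 1, -9)
  hex 13: (8, 2, -10)
  hex 14: (8, 3, -11)
  hex 15: (8, 4, -12)
  hex 16: (7, 5, -12)
  hex 17: (6, 6, -12)
  hex 18: (5, 7, -12)
  hex 19: (4, 8, -12)
  hex 20: (3, 9, -12)
  hex 21: (2, 9, -11)
  hex 22: (1, 9, -10)
  hex 23: (0, 9, -9)
  hex 24: (-1, 9, -8)
  hex 25: (-2, 9, -7)
  hex 26: (-2, 8, -6)
  hex 27: (-2, 7, -5)
  hex 28: (-2, 6, -4)
  hex 29: (-2, 5, -3)
Sorted: 30 hexes.

Answer: -2 4 -2
-2 5 -3
-2 6 -4
-2 7 -5
-2 8 -6
-2 9 -7
-1 3 -2
-1 9 -8
0 2 -2
0 9 -9
1 1 -2
1 9 -10
2 0 -2
2 9 -11
3 -1 -2
3 9 -12
4 -1 -3
4 8 -12
5 -1 -4
5 7 -12
6 -1 -5
6 6 -12
7 -1 -6
7 5 -12
8 -1 -7
8 0 -8
8 1 -9
8 2 -10
8 3 -11
8 4 -12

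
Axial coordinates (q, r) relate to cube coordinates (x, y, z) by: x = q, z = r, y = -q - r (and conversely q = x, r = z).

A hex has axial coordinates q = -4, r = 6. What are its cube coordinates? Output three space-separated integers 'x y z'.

x = q = -4
z = r = 6
y = -x - z = -(-4) - (6) = -2

Answer: -4 -2 6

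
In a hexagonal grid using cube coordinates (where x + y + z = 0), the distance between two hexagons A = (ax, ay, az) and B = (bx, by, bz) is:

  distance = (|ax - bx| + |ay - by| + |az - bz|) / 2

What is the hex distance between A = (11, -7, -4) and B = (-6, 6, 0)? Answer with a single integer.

Answer: 17

Derivation:
|ax - bx| = |11 - (-6)| = 17
|ay - by| = |-7 - 6| = 13
|az - bz| = |-4 - 0| = 4
distance = (17 + 13 + 4) / 2 = 34 / 2 = 17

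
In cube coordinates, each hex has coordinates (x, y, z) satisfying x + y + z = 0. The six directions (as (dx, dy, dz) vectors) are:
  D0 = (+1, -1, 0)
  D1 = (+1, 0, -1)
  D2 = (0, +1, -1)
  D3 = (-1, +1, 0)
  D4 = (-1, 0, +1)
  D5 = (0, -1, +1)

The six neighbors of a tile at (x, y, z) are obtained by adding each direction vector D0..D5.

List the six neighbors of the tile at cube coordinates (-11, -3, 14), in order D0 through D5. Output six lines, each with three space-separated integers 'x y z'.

Answer: -10 -4 14
-10 -3 13
-11 -2 13
-12 -2 14
-12 -3 15
-11 -4 15

Derivation:
Center: (-11, -3, 14). Add each direction:
  D0: (-11, -3, 14) + (1, -1, 0) = (-10, -4, 14)
  D1: (-11, -3, 14) + (1, 0, -1) = (-10, -3, 13)
  D2: (-11, -3, 14) + (0, 1, -1) = (-11, -2, 13)
  D3: (-11, -3, 14) + (-1, 1, 0) = (-12, -2, 14)
  D4: (-11, -3, 14) + (-1, 0, 1) = (-12, -3, 15)
  D5: (-11, -3, 14) + (0, -1, 1) = (-11, -4, 15)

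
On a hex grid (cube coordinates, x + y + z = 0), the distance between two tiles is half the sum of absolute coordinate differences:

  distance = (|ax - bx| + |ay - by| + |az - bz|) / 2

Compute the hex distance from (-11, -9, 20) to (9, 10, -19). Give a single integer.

Answer: 39

Derivation:
|ax - bx| = |-11 - 9| = 20
|ay - by| = |-9 - 10| = 19
|az - bz| = |20 - (-19)| = 39
distance = (20 + 19 + 39) / 2 = 78 / 2 = 39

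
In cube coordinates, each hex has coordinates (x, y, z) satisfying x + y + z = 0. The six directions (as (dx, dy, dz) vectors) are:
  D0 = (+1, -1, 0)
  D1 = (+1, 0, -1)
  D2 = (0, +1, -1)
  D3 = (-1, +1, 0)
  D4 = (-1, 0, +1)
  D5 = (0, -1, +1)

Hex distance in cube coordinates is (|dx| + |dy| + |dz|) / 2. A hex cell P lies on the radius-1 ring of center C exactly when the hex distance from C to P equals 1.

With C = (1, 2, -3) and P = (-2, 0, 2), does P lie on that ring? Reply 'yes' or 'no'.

|px - cx| = |-2 - 1| = 3
|py - cy| = |0 - 2| = 2
|pz - cz| = |2 - (-3)| = 5
distance = (3+2+5)/2 = 10/2 = 5
radius = 1; distance != radius -> no

Answer: no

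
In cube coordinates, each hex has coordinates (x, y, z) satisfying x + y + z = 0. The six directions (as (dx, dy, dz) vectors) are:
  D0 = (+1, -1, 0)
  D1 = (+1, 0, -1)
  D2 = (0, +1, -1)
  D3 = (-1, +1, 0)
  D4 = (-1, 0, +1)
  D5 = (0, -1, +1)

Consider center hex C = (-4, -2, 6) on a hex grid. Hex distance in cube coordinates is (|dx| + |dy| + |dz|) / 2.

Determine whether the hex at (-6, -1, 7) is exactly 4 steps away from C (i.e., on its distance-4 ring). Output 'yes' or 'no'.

|px - cx| = |-6 - (-4)| = 2
|py - cy| = |-1 - (-2)| = 1
|pz - cz| = |7 - 6| = 1
distance = (2+1+1)/2 = 4/2 = 2
radius = 4; distance != radius -> no

Answer: no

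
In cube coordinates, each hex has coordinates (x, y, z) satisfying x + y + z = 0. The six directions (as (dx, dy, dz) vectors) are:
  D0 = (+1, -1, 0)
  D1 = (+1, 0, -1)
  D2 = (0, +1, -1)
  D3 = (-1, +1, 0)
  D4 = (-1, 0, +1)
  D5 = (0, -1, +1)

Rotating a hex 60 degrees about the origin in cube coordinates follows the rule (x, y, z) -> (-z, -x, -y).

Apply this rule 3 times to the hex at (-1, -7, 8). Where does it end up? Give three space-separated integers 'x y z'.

Start: (-1, -7, 8)
Step 1: (-1, -7, 8) -> (-(8), -(-1), -(-7)) = (-8, 1, 7)
Step 2: (-8, 1, 7) -> (-(7), -(-8), -(1)) = (-7, 8, -1)
Step 3: (-7, 8, -1) -> (-(-1), -(-7), -(8)) = (1, 7, -8)

Answer: 1 7 -8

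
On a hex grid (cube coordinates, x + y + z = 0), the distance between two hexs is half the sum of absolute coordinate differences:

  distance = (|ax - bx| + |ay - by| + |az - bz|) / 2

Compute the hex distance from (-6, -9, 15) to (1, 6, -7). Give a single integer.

Answer: 22

Derivation:
|ax - bx| = |-6 - 1| = 7
|ay - by| = |-9 - 6| = 15
|az - bz| = |15 - (-7)| = 22
distance = (7 + 15 + 22) / 2 = 44 / 2 = 22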